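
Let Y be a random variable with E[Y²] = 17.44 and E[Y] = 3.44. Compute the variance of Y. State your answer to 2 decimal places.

var(Y) = 17.44 − (3.44)² = 5.6064

5.61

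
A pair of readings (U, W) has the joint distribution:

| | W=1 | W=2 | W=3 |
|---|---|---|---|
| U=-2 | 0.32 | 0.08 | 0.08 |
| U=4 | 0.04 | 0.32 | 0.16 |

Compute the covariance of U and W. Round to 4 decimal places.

E[U] = 1.12,  E[W] = 1.88
E[UW] = 3.2
cov(U,W) = E[UW] − E[U]E[W] = 3.2 − (1.12)(1.88) = 1.0944

1.0944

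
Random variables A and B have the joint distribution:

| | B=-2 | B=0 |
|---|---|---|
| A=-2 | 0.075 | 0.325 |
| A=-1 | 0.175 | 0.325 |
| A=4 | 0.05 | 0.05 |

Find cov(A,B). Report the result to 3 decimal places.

-0.290

E[A] = -0.9,  E[B] = -0.6
E[AB] = 0.25
cov(A,B) = E[AB] − E[A]E[B] = 0.25 − (-0.9)(-0.6) = -0.29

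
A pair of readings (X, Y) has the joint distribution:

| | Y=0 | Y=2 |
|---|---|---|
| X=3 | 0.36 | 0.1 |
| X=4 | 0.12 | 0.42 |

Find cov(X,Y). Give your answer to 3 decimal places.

0.278

E[X] = 3.54,  E[Y] = 1.04
E[XY] = 3.96
cov(X,Y) = E[XY] − E[X]E[Y] = 3.96 − (3.54)(1.04) = 0.2784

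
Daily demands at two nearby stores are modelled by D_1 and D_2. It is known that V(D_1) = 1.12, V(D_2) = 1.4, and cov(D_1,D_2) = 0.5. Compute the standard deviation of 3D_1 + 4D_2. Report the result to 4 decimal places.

V(3D_1 + 4D_2) = (3)²·V(D_1) + (4)²·V(D_2) + 2·(3)·(4)·cov(D_1,D_2)
= 9·1.12 + 16·1.4 + 24·0.5 = 44.48
sd(3D_1 + 4D_2) = √44.48 ≈ 6.6693

6.6693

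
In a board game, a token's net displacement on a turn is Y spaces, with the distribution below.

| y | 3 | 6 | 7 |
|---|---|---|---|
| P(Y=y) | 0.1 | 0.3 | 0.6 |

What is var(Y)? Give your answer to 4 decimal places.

1.4100

E[Y] = (3)(0.1) + (6)(0.3) + (7)(0.6) = 6.3
E[Y²] = (3)²(0.1) + (6)²(0.3) + (7)²(0.6) = 41.1
var(Y) = E[Y²] − (E[Y])² = 41.1 − (6.3)² = 1.41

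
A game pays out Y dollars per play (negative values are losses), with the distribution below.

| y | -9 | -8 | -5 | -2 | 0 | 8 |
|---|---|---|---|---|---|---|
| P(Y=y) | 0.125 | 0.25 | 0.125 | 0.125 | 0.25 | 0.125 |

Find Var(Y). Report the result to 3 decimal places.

E[Y] = (-9)(0.125) + (-8)(0.25) + (-5)(0.125) + (-2)(0.125) + (0)(0.25) + (8)(0.125) = -3
E[Y²] = (-9)²(0.125) + (-8)²(0.25) + (-5)²(0.125) + (-2)²(0.125) + (0)²(0.25) + (8)²(0.125) = 37.75
Var(Y) = E[Y²] − (E[Y])² = 37.75 − (-3)² = 28.75

28.750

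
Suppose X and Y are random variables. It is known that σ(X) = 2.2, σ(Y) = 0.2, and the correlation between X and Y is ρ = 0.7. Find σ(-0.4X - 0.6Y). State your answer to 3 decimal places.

var(X) = (2.2)² = 4.84;  var(Y) = (0.2)² = 0.04
cov(X,Y) = ρ·σ(X)·σ(Y) = 0.7·2.2·0.2 = 0.308
var(-0.4X - 0.6Y) = (-0.4)²·var(X) + (-0.6)²·var(Y) + 2·(-0.4)·(-0.6)·cov(X,Y)
= 0.16·4.84 + 0.36·0.04 + 0.48·0.308 = 0.93664
σ(-0.4X - 0.6Y) = √0.93664 ≈ 0.968

0.968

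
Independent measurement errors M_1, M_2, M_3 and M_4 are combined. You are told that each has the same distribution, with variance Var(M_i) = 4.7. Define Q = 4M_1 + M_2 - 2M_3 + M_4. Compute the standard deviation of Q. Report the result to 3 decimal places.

By independence, Var(Q) = (4)²Var(M_1) + (1)²Var(M_2) + (-2)²Var(M_3) + (1)²Var(M_4)
= (4)²·4.7 + (1)²·4.7 + (-2)²·4.7 + (1)²·4.7 = 103.4
SD(Q) = √103.4 ≈ 10.169

10.169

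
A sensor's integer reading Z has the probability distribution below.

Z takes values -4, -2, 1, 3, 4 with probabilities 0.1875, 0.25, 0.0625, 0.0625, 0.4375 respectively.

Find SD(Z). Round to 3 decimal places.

3.326

E[Z] = (-4)(0.1875) + (-2)(0.25) + (1)(0.0625) + (3)(0.0625) + (4)(0.4375) = 0.75
E[Z²] = (-4)²(0.1875) + (-2)²(0.25) + (1)²(0.0625) + (3)²(0.0625) + (4)²(0.4375) = 11.625
var(Z) = E[Z²] − (E[Z])² = 11.625 − (0.75)² = 11.0625
SD(Z) = √11.0625 ≈ 3.326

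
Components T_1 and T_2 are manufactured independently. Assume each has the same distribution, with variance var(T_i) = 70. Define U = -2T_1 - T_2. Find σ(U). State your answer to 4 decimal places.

By independence, var(U) = (-2)²var(T_1) + (-1)²var(T_2)
= (-2)²·70 + (-1)²·70 = 350
σ(U) = √350 ≈ 18.7083

18.7083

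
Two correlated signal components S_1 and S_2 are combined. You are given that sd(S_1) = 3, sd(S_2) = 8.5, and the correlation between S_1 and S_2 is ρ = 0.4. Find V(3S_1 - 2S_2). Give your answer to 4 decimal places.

V(S_1) = (3)² = 9;  V(S_2) = (8.5)² = 72.25
Cov(S_1,S_2) = ρ·sd(S_1)·sd(S_2) = 0.4·3·8.5 = 10.2
V(3S_1 - 2S_2) = (3)²·V(S_1) + (-2)²·V(S_2) + 2·(3)·(-2)·Cov(S_1,S_2)
= 9·9 + 4·72.25 + -12·10.2 = 247.6

247.6000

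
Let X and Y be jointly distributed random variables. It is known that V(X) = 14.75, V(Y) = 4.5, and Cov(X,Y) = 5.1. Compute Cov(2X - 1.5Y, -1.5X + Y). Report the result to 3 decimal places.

Cov(2X - 1.5Y, -1.5X + Y) = (2)(-1.5)V(X) + (-1.5)(1)V(Y) + [(2)(1) + (-1.5)(-1.5)]Cov(X,Y)
= -3·14.75 + -1.5·4.5 + 4.25·5.1 = -29.325

-29.325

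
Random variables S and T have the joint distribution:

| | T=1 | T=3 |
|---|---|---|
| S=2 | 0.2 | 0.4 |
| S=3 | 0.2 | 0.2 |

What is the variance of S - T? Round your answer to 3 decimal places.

E[S] = 2.4,  E[T] = 2.2,  E[ST] = 5.2
Var(S) = 6 − (2.4)² = 0.24;  Var(T) = 5.8 − (2.2)² = 0.96
Cov(S,T) = 5.2 − (2.4)(2.2) = -0.08
Var(S - T) = (1)²·0.24 + (-1)²·0.96 + 2·(1)·(-1)·-0.08 = 1.36

1.360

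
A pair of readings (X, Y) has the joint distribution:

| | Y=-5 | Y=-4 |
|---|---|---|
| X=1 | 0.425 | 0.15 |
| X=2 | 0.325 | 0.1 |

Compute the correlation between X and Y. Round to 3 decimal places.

-0.029

E[X] = 1.425,  E[Y] = -4.75
E[XY] = -6.775
Cov(X,Y) = E[XY] − E[X]E[Y] = -6.775 − (1.425)(-4.75) = -0.00625
Var(X) = 0.244375,  Var(Y) = 0.1875
ρ = -0.00625 / √(0.244375·0.1875) ≈ -0.029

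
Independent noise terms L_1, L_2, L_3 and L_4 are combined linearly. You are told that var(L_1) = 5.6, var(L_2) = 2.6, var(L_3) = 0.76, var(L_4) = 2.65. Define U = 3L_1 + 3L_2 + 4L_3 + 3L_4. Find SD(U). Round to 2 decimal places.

10.48

By independence, var(U) = (3)²var(L_1) + (3)²var(L_2) + (4)²var(L_3) + (3)²var(L_4)
= (3)²·5.6 + (3)²·2.6 + (4)²·0.76 + (3)²·2.65 = 109.81
SD(U) = √109.81 ≈ 10.48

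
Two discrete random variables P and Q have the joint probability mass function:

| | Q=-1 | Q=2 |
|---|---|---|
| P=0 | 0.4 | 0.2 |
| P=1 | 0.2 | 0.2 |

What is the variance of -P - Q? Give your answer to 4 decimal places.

E[P] = 0.4,  E[Q] = 0.2,  E[PQ] = 0.2
Var(P) = 0.4 − (0.4)² = 0.24;  Var(Q) = 2.2 − (0.2)² = 2.16
cov(P,Q) = 0.2 − (0.4)(0.2) = 0.12
Var(-P - Q) = (-1)²·0.24 + (-1)²·2.16 + 2·(-1)·(-1)·0.12 = 2.64

2.6400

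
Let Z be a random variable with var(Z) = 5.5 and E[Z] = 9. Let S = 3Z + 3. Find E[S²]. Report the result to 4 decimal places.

949.5000

E[3Z + 3] = 3·9 + 3 = 30
var(3Z + 3) = (3)²·5.5 = 49.5
E[S²] = var(S) + (E[S])² = 49.5 + (30)² = 949.5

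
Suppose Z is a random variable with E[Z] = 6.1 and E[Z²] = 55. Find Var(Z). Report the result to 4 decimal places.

17.7900

Var(Z) = 55 − (6.1)² = 17.79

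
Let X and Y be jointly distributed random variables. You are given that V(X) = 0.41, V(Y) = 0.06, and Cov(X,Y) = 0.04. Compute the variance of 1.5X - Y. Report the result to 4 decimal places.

0.8625

V(1.5X - Y) = (1.5)²·V(X) + (-1)²·V(Y) + 2·(1.5)·(-1)·Cov(X,Y)
= 2.25·0.41 + 1·0.06 + -3·0.04 = 0.8625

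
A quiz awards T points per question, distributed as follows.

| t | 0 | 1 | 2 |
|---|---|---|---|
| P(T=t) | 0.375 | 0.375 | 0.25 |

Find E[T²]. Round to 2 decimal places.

E[T²] = (0)²(0.375) + (1)²(0.375) + (2)²(0.25) = 1.375

1.38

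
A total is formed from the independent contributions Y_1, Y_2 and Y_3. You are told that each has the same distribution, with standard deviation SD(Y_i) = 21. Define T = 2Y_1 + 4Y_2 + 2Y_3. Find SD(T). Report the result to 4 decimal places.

var(Y_i) = (21)² = 441
By independence, var(T) = (2)²var(Y_1) + (4)²var(Y_2) + (2)²var(Y_3)
= (2)²·441 + (4)²·441 + (2)²·441 = 10584
SD(T) = √10584 ≈ 102.8786

102.8786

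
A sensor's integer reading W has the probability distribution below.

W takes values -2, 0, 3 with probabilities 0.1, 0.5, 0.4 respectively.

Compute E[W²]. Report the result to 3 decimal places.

4.000

E[W²] = (-2)²(0.1) + (0)²(0.5) + (3)²(0.4) = 4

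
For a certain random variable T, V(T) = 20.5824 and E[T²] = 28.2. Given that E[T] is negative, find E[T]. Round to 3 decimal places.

(E[T])² = E[T²] − V(T) = 28.2 − 20.5824 = 7.6176
E[T] = −√7.6176 = -2.76

-2.760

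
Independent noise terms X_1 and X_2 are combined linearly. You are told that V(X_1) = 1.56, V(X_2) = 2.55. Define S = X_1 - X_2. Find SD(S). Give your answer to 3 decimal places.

2.027

By independence, V(S) = (1)²V(X_1) + (-1)²V(X_2)
= (1)²·1.56 + (-1)²·2.55 = 4.11
SD(S) = √4.11 ≈ 2.027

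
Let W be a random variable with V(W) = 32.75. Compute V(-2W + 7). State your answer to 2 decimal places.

131.00

V(-2W + 7) = (-2)²·V(W) = 4·32.75 = 131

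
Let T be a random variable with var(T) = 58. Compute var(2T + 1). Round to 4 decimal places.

232.0000

var(2T + 1) = (2)²·var(T) = 4·58 = 232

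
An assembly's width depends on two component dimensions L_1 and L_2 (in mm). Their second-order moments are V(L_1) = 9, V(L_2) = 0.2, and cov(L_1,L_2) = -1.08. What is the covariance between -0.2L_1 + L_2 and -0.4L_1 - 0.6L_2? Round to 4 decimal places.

cov(-0.2L_1 + L_2, -0.4L_1 - 0.6L_2) = (-0.2)(-0.4)V(L_1) + (1)(-0.6)V(L_2) + [(-0.2)(-0.6) + (1)(-0.4)]cov(L_1,L_2)
= 0.08·9 + -0.6·0.2 + -0.28·-1.08 = 0.9024

0.9024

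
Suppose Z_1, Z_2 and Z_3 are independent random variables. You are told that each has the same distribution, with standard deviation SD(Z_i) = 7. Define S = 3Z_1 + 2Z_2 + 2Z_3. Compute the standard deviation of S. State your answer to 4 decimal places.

28.8617

V(Z_i) = (7)² = 49
By independence, V(S) = (3)²V(Z_1) + (2)²V(Z_2) + (2)²V(Z_3)
= (3)²·49 + (2)²·49 + (2)²·49 = 833
SD(S) = √833 ≈ 28.8617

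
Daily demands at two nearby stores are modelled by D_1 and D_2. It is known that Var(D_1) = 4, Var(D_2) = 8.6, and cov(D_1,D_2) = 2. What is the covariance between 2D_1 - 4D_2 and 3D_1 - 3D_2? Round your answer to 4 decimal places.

91.2000

cov(2D_1 - 4D_2, 3D_1 - 3D_2) = (2)(3)Var(D_1) + (-4)(-3)Var(D_2) + [(2)(-3) + (-4)(3)]cov(D_1,D_2)
= 6·4 + 12·8.6 + -18·2 = 91.2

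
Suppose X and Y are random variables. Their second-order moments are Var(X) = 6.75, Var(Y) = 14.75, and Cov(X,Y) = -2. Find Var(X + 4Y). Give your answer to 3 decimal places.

Var(X + 4Y) = (1)²·Var(X) + (4)²·Var(Y) + 2·(1)·(4)·Cov(X,Y)
= 1·6.75 + 16·14.75 + 8·-2 = 226.75

226.750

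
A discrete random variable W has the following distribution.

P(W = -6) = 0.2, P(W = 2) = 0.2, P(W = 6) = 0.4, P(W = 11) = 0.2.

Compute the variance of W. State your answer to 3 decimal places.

E[W] = (-6)(0.2) + (2)(0.2) + (6)(0.4) + (11)(0.2) = 3.8
E[W²] = (-6)²(0.2) + (2)²(0.2) + (6)²(0.4) + (11)²(0.2) = 46.6
var(W) = E[W²] − (E[W])² = 46.6 − (3.8)² = 32.16

32.160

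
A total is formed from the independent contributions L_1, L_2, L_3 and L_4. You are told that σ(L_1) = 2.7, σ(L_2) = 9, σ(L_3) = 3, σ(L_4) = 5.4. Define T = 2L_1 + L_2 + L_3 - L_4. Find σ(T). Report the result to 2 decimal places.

var(L_1) = 7.29, var(L_2) = 81, var(L_3) = 9, var(L_4) = 29.16
By independence, var(T) = (2)²var(L_1) + (1)²var(L_2) + (1)²var(L_3) + (-1)²var(L_4)
= (2)²·7.29 + (1)²·81 + (1)²·9 + (-1)²·29.16 = 148.32
σ(T) = √148.32 ≈ 12.18

12.18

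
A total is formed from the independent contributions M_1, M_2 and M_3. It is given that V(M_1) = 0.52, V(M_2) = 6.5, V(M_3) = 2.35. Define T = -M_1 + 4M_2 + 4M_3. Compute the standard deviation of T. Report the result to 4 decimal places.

11.9214

By independence, V(T) = (-1)²V(M_1) + (4)²V(M_2) + (4)²V(M_3)
= (-1)²·0.52 + (4)²·6.5 + (4)²·2.35 = 142.12
SD(T) = √142.12 ≈ 11.9214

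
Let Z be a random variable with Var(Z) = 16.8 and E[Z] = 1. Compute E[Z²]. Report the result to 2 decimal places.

E[Z²] = Var(Z) + (E[Z])² = 16.8 + (1)² = 17.8

17.80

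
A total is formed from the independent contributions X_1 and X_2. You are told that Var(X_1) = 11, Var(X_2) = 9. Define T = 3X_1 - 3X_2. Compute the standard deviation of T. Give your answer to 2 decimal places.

13.42

By independence, Var(T) = (3)²Var(X_1) + (-3)²Var(X_2)
= (3)²·11 + (-3)²·9 = 180
SD(T) = √180 ≈ 13.42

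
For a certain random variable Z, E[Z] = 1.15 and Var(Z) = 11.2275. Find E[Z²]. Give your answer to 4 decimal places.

12.5500

E[Z²] = Var(Z) + (E[Z])² = 11.2275 + (1.15)² = 12.55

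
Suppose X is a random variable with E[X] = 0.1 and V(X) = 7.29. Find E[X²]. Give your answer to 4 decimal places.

7.3000

E[X²] = V(X) + (E[X])² = 7.29 + (0.1)² = 7.3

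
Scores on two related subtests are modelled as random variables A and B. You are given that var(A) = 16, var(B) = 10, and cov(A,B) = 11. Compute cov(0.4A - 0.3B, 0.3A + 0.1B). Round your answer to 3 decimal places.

1.070

cov(0.4A - 0.3B, 0.3A + 0.1B) = (0.4)(0.3)var(A) + (-0.3)(0.1)var(B) + [(0.4)(0.1) + (-0.3)(0.3)]cov(A,B)
= 0.12·16 + -0.03·10 + -0.05·11 = 1.07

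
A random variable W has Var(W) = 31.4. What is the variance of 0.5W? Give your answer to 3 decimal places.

7.850

Var(0.5W) = (0.5)²·Var(W) = 0.25·31.4 = 7.85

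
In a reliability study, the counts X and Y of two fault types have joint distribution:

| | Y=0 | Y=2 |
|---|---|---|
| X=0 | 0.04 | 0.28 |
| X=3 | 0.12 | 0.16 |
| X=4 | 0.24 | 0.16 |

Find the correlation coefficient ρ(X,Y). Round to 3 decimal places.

-0.408

E[X] = 2.44,  E[Y] = 1.2
E[XY] = 2.24
Cov(X,Y) = E[XY] − E[X]E[Y] = 2.24 − (2.44)(1.2) = -0.688
V(X) = 2.9664,  V(Y) = 0.96
ρ = -0.688 / √(2.9664·0.96) ≈ -0.408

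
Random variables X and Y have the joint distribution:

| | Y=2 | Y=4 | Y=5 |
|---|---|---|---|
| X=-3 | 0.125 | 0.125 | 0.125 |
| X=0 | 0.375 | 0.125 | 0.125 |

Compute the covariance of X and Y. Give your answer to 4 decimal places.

-0.4688

E[X] = -1.125,  E[Y] = 3.25
E[XY] = -4.125
cov(X,Y) = E[XY] − E[X]E[Y] = -4.125 − (-1.125)(3.25) = -0.46875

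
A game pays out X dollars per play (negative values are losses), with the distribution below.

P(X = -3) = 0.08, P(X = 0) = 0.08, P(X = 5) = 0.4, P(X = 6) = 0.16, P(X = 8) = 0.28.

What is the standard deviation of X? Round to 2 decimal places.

E[X] = (-3)(0.08) + (0)(0.08) + (5)(0.4) + (6)(0.16) + (8)(0.28) = 4.96
E[X²] = (-3)²(0.08) + (0)²(0.08) + (5)²(0.4) + (6)²(0.16) + (8)²(0.28) = 34.4
V(X) = E[X²] − (E[X])² = 34.4 − (4.96)² = 9.7984
SD(X) = √9.7984 ≈ 3.13

3.13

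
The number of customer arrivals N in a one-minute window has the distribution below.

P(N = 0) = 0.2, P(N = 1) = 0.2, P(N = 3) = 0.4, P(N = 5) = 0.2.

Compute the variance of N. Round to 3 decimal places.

3.040

E[N] = (0)(0.2) + (1)(0.2) + (3)(0.4) + (5)(0.2) = 2.4
E[N²] = (0)²(0.2) + (1)²(0.2) + (3)²(0.4) + (5)²(0.2) = 8.8
Var(N) = E[N²] − (E[N])² = 8.8 − (2.4)² = 3.04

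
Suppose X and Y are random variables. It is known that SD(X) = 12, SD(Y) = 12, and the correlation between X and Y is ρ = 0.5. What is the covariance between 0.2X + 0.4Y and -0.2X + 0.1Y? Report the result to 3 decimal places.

-4.320

Var(X) = (12)² = 144;  Var(Y) = (12)² = 144
Cov(X,Y) = ρ·SD(X)·SD(Y) = 0.5·12·12 = 72
Cov(0.2X + 0.4Y, -0.2X + 0.1Y) = (0.2)(-0.2)Var(X) + (0.4)(0.1)Var(Y) + [(0.2)(0.1) + (0.4)(-0.2)]Cov(X,Y)
= -0.04·144 + 0.04·144 + -0.06·72 = -4.32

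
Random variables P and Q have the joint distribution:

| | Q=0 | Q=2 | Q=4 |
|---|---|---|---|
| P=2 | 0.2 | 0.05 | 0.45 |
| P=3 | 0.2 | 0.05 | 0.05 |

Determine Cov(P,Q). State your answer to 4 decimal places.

-0.3600

E[P] = 2.3,  E[Q] = 2.2
E[PQ] = 4.7
Cov(P,Q) = E[PQ] − E[P]E[Q] = 4.7 − (2.3)(2.2) = -0.36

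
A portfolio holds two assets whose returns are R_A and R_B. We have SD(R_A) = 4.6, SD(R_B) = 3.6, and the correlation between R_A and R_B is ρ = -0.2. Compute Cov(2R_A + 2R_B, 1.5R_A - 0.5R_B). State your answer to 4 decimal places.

Var(R_A) = (4.6)² = 21.16;  Var(R_B) = (3.6)² = 12.96
Cov(R_A,R_B) = ρ·SD(R_A)·SD(R_B) = -0.2·4.6·3.6 = -3.312
Cov(2R_A + 2R_B, 1.5R_A - 0.5R_B) = (2)(1.5)Var(R_A) + (2)(-0.5)Var(R_B) + [(2)(-0.5) + (2)(1.5)]Cov(R_A,R_B)
= 3·21.16 + -1·12.96 + 2·-3.312 = 43.896

43.8960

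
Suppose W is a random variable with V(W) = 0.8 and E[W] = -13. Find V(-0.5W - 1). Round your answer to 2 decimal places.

0.20

V(-0.5W - 1) = (-0.5)²·V(W) = 0.25·0.8 = 0.2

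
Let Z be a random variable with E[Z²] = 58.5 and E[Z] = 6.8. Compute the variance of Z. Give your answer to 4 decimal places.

Var(Z) = 58.5 − (6.8)² = 12.26

12.2600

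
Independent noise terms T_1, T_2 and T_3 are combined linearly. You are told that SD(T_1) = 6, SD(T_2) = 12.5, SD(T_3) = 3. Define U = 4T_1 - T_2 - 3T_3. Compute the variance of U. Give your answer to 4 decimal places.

Var(T_1) = 36, Var(T_2) = 156.25, Var(T_3) = 9
By independence, Var(U) = (4)²Var(T_1) + (-1)²Var(T_2) + (-3)²Var(T_3)
= (4)²·36 + (-1)²·156.25 + (-3)²·9 = 813.25

813.2500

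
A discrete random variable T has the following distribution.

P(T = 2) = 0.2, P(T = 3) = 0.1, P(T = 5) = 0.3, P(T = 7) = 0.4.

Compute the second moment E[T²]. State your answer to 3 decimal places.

28.800

E[T²] = (2)²(0.2) + (3)²(0.1) + (5)²(0.3) + (7)²(0.4) = 28.8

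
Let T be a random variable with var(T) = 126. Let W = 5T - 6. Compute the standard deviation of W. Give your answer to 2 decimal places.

var(5T - 6) = (5)²·126 = 3150
σ(W) = √3150 ≈ 56.12

56.12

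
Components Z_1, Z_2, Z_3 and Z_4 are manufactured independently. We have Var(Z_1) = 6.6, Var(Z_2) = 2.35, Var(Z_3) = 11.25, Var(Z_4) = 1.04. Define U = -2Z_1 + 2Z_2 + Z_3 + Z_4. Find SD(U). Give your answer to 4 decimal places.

By independence, Var(U) = (-2)²Var(Z_1) + (2)²Var(Z_2) + (1)²Var(Z_3) + (1)²Var(Z_4)
= (-2)²·6.6 + (2)²·2.35 + (1)²·11.25 + (1)²·1.04 = 48.09
SD(U) = √48.09 ≈ 6.9347

6.9347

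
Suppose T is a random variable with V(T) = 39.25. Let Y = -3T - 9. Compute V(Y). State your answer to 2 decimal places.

V(-3T - 9) = (-3)²·V(T) = 9·39.25 = 353.25

353.25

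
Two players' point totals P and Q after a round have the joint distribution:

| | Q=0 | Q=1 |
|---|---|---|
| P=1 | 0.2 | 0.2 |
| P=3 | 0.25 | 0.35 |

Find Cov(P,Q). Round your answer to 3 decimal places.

0.040

E[P] = 2.2,  E[Q] = 0.55
E[PQ] = 1.25
Cov(P,Q) = E[PQ] − E[P]E[Q] = 1.25 − (2.2)(0.55) = 0.04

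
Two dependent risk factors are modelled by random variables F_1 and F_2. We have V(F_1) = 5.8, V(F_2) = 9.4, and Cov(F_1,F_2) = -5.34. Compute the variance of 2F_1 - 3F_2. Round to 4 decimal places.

171.8800

V(2F_1 - 3F_2) = (2)²·V(F_1) + (-3)²·V(F_2) + 2·(2)·(-3)·Cov(F_1,F_2)
= 4·5.8 + 9·9.4 + -12·-5.34 = 171.88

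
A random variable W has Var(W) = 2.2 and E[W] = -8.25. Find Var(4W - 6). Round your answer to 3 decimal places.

Var(4W - 6) = (4)²·Var(W) = 16·2.2 = 35.2

35.200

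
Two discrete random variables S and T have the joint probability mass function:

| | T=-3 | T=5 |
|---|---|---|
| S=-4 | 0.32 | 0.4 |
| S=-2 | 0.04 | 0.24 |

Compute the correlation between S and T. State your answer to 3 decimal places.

0.282

E[S] = -3.44,  E[T] = 2.12
E[ST] = -6.32
Cov(S,T) = E[ST] − E[S]E[T] = -6.32 − (-3.44)(2.12) = 0.9728
V(S) = 0.8064,  V(T) = 14.7456
ρ = 0.9728 / √(0.8064·14.7456) ≈ 0.282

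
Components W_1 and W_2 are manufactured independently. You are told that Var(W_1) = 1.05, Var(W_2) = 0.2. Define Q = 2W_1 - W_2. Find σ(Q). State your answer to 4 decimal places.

2.0976

By independence, Var(Q) = (2)²Var(W_1) + (-1)²Var(W_2)
= (2)²·1.05 + (-1)²·0.2 = 4.4
σ(Q) = √4.4 ≈ 2.0976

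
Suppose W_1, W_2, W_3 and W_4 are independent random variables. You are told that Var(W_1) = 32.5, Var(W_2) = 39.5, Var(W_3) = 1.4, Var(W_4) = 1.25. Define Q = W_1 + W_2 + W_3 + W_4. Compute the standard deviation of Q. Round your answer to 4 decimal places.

By independence, Var(Q) = (1)²Var(W_1) + (1)²Var(W_2) + (1)²Var(W_3) + (1)²Var(W_4)
= (1)²·32.5 + (1)²·39.5 + (1)²·1.4 + (1)²·1.25 = 74.65
sd(Q) = √74.65 ≈ 8.6400

8.6400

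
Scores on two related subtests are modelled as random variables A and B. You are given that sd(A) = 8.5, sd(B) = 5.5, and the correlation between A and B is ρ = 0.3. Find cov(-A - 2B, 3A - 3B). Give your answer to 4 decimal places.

-77.3250

Var(A) = (8.5)² = 72.25;  Var(B) = (5.5)² = 30.25
cov(A,B) = ρ·sd(A)·sd(B) = 0.3·8.5·5.5 = 14.025
cov(-A - 2B, 3A - 3B) = (-1)(3)Var(A) + (-2)(-3)Var(B) + [(-1)(-3) + (-2)(3)]cov(A,B)
= -3·72.25 + 6·30.25 + -3·14.025 = -77.325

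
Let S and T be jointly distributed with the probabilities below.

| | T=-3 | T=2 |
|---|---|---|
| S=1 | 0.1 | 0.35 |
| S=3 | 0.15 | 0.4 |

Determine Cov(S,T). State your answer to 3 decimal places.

E[S] = 2.1,  E[T] = 0.75
E[ST] = 1.45
Cov(S,T) = E[ST] − E[S]E[T] = 1.45 − (2.1)(0.75) = -0.125

-0.125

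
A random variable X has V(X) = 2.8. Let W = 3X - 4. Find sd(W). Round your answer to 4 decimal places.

V(3X - 4) = (3)²·2.8 = 25.2
sd(W) = √25.2 ≈ 5.0200

5.0200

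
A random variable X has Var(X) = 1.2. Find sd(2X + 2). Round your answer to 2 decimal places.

Var(2X + 2) = (2)²·1.2 = 4.8
sd(2X + 2) = √4.8 ≈ 2.19

2.19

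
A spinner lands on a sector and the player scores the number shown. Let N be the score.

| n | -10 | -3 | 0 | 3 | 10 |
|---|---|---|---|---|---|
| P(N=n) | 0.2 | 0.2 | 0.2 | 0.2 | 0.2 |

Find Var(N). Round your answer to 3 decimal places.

E[N] = (-10)(0.2) + (-3)(0.2) + (0)(0.2) + (3)(0.2) + (10)(0.2) = 0
E[N²] = (-10)²(0.2) + (-3)²(0.2) + (0)²(0.2) + (3)²(0.2) + (10)²(0.2) = 43.6
Var(N) = E[N²] − (E[N])² = 43.6 − (0)² = 43.6

43.600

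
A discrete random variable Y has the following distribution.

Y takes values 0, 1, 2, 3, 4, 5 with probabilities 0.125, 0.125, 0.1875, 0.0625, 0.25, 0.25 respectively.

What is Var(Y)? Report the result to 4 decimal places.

3.0586

E[Y] = (0)(0.125) + (1)(0.125) + (2)(0.1875) + (3)(0.0625) + (4)(0.25) + (5)(0.25) = 2.9375
E[Y²] = (0)²(0.125) + (1)²(0.125) + (2)²(0.1875) + (3)²(0.0625) + (4)²(0.25) + (5)²(0.25) = 11.6875
Var(Y) = E[Y²] − (E[Y])² = 11.6875 − (2.9375)² = 3.05859375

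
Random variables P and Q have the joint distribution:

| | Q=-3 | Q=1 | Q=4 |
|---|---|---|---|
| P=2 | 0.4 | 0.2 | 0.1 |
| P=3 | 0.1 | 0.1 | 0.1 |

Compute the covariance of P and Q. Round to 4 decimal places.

0.3200

E[P] = 2.3,  E[Q] = -0.4
E[PQ] = -0.6
cov(P,Q) = E[PQ] − E[P]E[Q] = -0.6 − (2.3)(-0.4) = 0.32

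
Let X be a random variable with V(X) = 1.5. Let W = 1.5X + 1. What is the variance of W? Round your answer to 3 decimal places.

3.375

V(1.5X + 1) = (1.5)²·V(X) = 2.25·1.5 = 3.375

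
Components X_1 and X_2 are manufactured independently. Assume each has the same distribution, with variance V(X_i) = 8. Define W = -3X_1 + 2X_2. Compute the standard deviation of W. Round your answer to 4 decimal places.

By independence, V(W) = (-3)²V(X_1) + (2)²V(X_2)
= (-3)²·8 + (2)²·8 = 104
SD(W) = √104 ≈ 10.1980

10.1980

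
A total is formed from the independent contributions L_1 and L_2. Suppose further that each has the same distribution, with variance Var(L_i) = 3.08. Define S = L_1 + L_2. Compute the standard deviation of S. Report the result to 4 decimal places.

By independence, Var(S) = (1)²Var(L_1) + (1)²Var(L_2)
= (1)²·3.08 + (1)²·3.08 = 6.16
σ(S) = √6.16 ≈ 2.4819

2.4819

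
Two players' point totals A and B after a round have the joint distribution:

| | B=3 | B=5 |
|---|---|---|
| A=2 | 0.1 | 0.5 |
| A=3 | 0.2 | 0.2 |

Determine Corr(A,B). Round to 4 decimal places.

E[A] = 2.4,  E[B] = 4.4
E[AB] = 10.4
cov(A,B) = E[AB] − E[A]E[B] = 10.4 − (2.4)(4.4) = -0.16
var(A) = 0.24,  var(B) = 0.84
ρ = -0.16 / √(0.24·0.84) ≈ -0.3563

-0.3563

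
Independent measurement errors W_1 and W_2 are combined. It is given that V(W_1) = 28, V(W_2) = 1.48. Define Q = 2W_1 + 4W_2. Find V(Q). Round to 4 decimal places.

By independence, V(Q) = (2)²V(W_1) + (4)²V(W_2)
= (2)²·28 + (4)²·1.48 = 135.68

135.6800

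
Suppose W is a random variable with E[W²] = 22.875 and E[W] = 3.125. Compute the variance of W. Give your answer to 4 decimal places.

13.1094

Var(W) = 22.875 − (3.125)² = 13.109375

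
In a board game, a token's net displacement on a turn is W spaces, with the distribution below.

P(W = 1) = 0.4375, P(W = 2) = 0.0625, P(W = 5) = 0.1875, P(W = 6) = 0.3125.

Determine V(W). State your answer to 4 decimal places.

5.2344

E[W] = (1)(0.4375) + (2)(0.0625) + (5)(0.1875) + (6)(0.3125) = 3.375
E[W²] = (1)²(0.4375) + (2)²(0.0625) + (5)²(0.1875) + (6)²(0.3125) = 16.625
V(W) = E[W²] − (E[W])² = 16.625 − (3.375)² = 5.234375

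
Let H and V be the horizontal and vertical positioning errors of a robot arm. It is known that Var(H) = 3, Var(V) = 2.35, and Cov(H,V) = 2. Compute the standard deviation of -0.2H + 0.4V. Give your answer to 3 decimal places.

Var(-0.2H + 0.4V) = (-0.2)²·Var(H) + (0.4)²·Var(V) + 2·(-0.2)·(0.4)·Cov(H,V)
= 0.04·3 + 0.16·2.35 + -0.16·2 = 0.176
SD(-0.2H + 0.4V) = √0.176 ≈ 0.420

0.420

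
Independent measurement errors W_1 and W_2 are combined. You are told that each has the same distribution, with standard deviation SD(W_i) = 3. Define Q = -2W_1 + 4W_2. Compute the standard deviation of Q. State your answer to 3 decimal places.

Var(W_i) = (3)² = 9
By independence, Var(Q) = (-2)²Var(W_1) + (4)²Var(W_2)
= (-2)²·9 + (4)²·9 = 180
SD(Q) = √180 ≈ 13.416

13.416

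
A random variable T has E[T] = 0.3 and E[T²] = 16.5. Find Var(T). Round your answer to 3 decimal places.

Var(T) = 16.5 − (0.3)² = 16.41

16.410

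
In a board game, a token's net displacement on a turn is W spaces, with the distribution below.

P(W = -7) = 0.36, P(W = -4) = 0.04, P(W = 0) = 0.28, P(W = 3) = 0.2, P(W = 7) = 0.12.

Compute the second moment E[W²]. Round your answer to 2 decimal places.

25.96

E[W²] = (-7)²(0.36) + (-4)²(0.04) + (0)²(0.28) + (3)²(0.2) + (7)²(0.12) = 25.96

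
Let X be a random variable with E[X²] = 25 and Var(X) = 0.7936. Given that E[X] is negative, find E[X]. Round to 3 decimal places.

-4.920

(E[X])² = E[X²] − Var(X) = 25 − 0.7936 = 24.2064
E[X] = −√24.2064 = -4.92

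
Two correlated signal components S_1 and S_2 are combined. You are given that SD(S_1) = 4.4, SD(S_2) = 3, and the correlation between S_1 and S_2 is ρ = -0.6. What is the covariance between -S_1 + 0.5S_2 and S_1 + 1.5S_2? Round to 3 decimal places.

Var(S_1) = (4.4)² = 19.36;  Var(S_2) = (3)² = 9
Cov(S_1,S_2) = ρ·SD(S_1)·SD(S_2) = -0.6·4.4·3 = -7.92
Cov(-S_1 + 0.5S_2, S_1 + 1.5S_2) = (-1)(1)Var(S_1) + (0.5)(1.5)Var(S_2) + [(-1)(1.5) + (0.5)(1)]Cov(S_1,S_2)
= -1·19.36 + 0.75·9 + -1·-7.92 = -4.69

-4.690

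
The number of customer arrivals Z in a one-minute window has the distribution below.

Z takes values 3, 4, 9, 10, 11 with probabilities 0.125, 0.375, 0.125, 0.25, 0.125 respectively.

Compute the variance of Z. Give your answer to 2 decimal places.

10.11

E[Z] = (3)(0.125) + (4)(0.375) + (9)(0.125) + (10)(0.25) + (11)(0.125) = 6.875
E[Z²] = (3)²(0.125) + (4)²(0.375) + (9)²(0.125) + (10)²(0.25) + (11)²(0.125) = 57.375
Var(Z) = E[Z²] − (E[Z])² = 57.375 − (6.875)² = 10.109375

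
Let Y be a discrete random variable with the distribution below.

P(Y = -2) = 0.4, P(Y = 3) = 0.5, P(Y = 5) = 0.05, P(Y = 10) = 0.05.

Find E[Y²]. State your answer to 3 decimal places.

12.350

E[Y²] = (-2)²(0.4) + (3)²(0.5) + (5)²(0.05) + (10)²(0.05) = 12.35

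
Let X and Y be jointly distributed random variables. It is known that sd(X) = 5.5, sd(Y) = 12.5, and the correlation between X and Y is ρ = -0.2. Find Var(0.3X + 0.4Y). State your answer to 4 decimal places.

24.4225

Var(X) = (5.5)² = 30.25;  Var(Y) = (12.5)² = 156.25
Cov(X,Y) = ρ·sd(X)·sd(Y) = -0.2·5.5·12.5 = -13.75
Var(0.3X + 0.4Y) = (0.3)²·Var(X) + (0.4)²·Var(Y) + 2·(0.3)·(0.4)·Cov(X,Y)
= 0.09·30.25 + 0.16·156.25 + 0.24·-13.75 = 24.4225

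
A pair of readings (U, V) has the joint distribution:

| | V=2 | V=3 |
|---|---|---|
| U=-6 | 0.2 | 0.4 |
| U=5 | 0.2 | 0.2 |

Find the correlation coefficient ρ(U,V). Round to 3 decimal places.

E[U] = -1.6,  E[V] = 2.6
E[UV] = -4.6
cov(U,V) = E[UV] − E[U]E[V] = -4.6 − (-1.6)(2.6) = -0.44
var(U) = 29.04,  var(V) = 0.24
ρ = -0.44 / √(29.04·0.24) ≈ -0.167

-0.167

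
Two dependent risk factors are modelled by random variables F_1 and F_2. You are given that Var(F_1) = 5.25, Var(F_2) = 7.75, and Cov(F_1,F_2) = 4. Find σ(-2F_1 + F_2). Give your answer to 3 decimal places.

3.571

Var(-2F_1 + F_2) = (-2)²·Var(F_1) + (1)²·Var(F_2) + 2·(-2)·(1)·Cov(F_1,F_2)
= 4·5.25 + 1·7.75 + -4·4 = 12.75
σ(-2F_1 + F_2) = √12.75 ≈ 3.571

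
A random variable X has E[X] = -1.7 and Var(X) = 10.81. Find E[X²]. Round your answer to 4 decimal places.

13.7000

E[X²] = Var(X) + (E[X])² = 10.81 + (-1.7)² = 13.7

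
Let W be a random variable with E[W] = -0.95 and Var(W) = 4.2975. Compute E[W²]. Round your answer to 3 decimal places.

5.200

E[W²] = Var(W) + (E[W])² = 4.2975 + (-0.95)² = 5.2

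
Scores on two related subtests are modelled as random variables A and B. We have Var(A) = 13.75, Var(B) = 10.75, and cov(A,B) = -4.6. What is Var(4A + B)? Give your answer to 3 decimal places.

Var(4A + B) = (4)²·Var(A) + (1)²·Var(B) + 2·(4)·(1)·cov(A,B)
= 16·13.75 + 1·10.75 + 8·-4.6 = 193.95

193.950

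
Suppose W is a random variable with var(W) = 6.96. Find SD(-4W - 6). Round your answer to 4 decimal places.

10.5527

var(-4W - 6) = (-4)²·6.96 = 111.36
SD(-4W - 6) = √111.36 ≈ 10.5527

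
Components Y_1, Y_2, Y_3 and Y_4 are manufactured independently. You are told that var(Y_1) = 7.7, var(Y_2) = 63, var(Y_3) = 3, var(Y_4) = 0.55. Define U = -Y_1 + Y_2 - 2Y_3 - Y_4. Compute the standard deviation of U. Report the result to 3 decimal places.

9.124

By independence, var(U) = (-1)²var(Y_1) + (1)²var(Y_2) + (-2)²var(Y_3) + (-1)²var(Y_4)
= (-1)²·7.7 + (1)²·63 + (-2)²·3 + (-1)²·0.55 = 83.25
σ(U) = √83.25 ≈ 9.124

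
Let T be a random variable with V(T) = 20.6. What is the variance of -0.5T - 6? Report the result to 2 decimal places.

V(-0.5T - 6) = (-0.5)²·V(T) = 0.25·20.6 = 5.15

5.15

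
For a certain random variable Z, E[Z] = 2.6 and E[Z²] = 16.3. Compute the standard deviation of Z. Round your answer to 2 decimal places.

Var(Z) = 16.3 − (2.6)² = 9.54
sd(Z) = √9.54 ≈ 3.09

3.09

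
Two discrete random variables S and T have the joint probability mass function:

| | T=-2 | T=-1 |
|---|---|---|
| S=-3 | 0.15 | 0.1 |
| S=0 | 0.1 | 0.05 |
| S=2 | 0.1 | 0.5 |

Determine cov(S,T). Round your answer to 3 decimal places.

0.408

E[S] = 0.45,  E[T] = -1.35
E[ST] = -0.2
cov(S,T) = E[ST] − E[S]E[T] = -0.2 − (0.45)(-1.35) = 0.4075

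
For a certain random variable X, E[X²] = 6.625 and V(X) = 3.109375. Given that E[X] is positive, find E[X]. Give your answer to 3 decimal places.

(E[X])² = E[X²] − V(X) = 6.625 − 3.109375 = 3.515625
E[X] = √3.515625 = 1.875

1.875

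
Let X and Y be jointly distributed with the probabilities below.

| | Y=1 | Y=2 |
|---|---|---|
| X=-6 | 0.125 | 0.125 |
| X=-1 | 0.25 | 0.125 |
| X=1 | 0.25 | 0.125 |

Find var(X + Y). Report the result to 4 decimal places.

E[X] = -1.5,  E[Y] = 1.375,  E[XY] = -2.25
var(X) = 9.75 − (-1.5)² = 7.5;  var(Y) = 2.125 − (1.375)² = 0.234375
cov(X,Y) = -2.25 − (-1.5)(1.375) = -0.1875
var(X + Y) = (1)²·7.5 + (1)²·0.234375 + 2·(1)·(1)·-0.1875 = 7.359375

7.3594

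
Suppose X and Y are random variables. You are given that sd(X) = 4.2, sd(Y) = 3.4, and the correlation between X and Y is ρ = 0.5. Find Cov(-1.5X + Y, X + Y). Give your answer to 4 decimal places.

-18.4700

Var(X) = (4.2)² = 17.64;  Var(Y) = (3.4)² = 11.56
Cov(X,Y) = ρ·sd(X)·sd(Y) = 0.5·4.2·3.4 = 7.14
Cov(-1.5X + Y, X + Y) = (-1.5)(1)Var(X) + (1)(1)Var(Y) + [(-1.5)(1) + (1)(1)]Cov(X,Y)
= -1.5·17.64 + 1·11.56 + -0.5·7.14 = -18.47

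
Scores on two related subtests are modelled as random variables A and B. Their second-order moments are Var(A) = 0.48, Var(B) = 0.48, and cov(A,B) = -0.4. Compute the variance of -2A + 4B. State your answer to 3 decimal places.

Var(-2A + 4B) = (-2)²·Var(A) + (4)²·Var(B) + 2·(-2)·(4)·cov(A,B)
= 4·0.48 + 16·0.48 + -16·-0.4 = 16

16.000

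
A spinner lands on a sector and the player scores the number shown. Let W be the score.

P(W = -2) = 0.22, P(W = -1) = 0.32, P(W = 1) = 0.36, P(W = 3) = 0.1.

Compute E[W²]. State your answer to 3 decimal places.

E[W²] = (-2)²(0.22) + (-1)²(0.32) + (1)²(0.36) + (3)²(0.1) = 2.46

2.460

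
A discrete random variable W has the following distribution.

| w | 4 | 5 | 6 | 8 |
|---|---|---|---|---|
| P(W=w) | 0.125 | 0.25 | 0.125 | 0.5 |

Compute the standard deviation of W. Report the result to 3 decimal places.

1.581

E[W] = (4)(0.125) + (5)(0.25) + (6)(0.125) + (8)(0.5) = 6.5
E[W²] = (4)²(0.125) + (5)²(0.25) + (6)²(0.125) + (8)²(0.5) = 44.75
var(W) = E[W²] − (E[W])² = 44.75 − (6.5)² = 2.5
SD(W) = √2.5 ≈ 1.581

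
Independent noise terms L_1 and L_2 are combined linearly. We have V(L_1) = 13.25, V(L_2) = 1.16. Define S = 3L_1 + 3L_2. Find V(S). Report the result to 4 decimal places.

By independence, V(S) = (3)²V(L_1) + (3)²V(L_2)
= (3)²·13.25 + (3)²·1.16 = 129.69

129.6900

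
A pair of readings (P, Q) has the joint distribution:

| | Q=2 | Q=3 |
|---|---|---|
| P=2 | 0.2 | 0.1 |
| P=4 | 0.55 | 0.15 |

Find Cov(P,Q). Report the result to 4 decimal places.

E[P] = 3.4,  E[Q] = 2.25
E[PQ] = 7.6
Cov(P,Q) = E[PQ] − E[P]E[Q] = 7.6 − (3.4)(2.25) = -0.05

-0.0500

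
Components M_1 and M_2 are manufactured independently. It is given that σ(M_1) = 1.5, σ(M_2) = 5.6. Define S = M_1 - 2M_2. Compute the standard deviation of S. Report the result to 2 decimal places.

Var(M_1) = 2.25, Var(M_2) = 31.36
By independence, Var(S) = (1)²Var(M_1) + (-2)²Var(M_2)
= (1)²·2.25 + (-2)²·31.36 = 127.69
σ(S) = √127.69 ≈ 11.30

11.30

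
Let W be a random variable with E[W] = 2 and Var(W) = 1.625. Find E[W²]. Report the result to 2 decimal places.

5.63

E[W²] = Var(W) + (E[W])² = 1.625 + (2)² = 5.625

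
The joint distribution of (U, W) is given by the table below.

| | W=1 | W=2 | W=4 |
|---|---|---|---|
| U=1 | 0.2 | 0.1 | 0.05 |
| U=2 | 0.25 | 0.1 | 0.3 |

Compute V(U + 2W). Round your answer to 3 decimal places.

8.128

E[U] = 1.65,  E[W] = 2.25,  E[UW] = 3.9
V(U) = 2.95 − (1.65)² = 0.2275;  V(W) = 6.85 − (2.25)² = 1.7875
Cov(U,W) = 3.9 − (1.65)(2.25) = 0.1875
V(U + 2W) = (1)²·0.2275 + (2)²·1.7875 + 2·(1)·(2)·0.1875 = 8.1275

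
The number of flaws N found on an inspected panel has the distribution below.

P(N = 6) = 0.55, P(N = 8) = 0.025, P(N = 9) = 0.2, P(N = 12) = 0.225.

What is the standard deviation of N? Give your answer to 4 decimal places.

2.4495

E[N] = (6)(0.55) + (8)(0.025) + (9)(0.2) + (12)(0.225) = 8
E[N²] = (6)²(0.55) + (8)²(0.025) + (9)²(0.2) + (12)²(0.225) = 70
Var(N) = E[N²] − (E[N])² = 70 − (8)² = 6
σ(N) = √6 ≈ 2.4495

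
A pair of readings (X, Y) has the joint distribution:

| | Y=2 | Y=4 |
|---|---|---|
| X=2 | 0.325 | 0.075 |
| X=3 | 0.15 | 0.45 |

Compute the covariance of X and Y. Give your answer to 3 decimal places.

E[X] = 2.6,  E[Y] = 3.05
E[XY] = 8.2
Cov(X,Y) = E[XY] − E[X]E[Y] = 8.2 − (2.6)(3.05) = 0.27

0.270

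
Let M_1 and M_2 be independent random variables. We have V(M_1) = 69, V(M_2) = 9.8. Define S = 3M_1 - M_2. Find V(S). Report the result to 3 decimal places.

By independence, V(S) = (3)²V(M_1) + (-1)²V(M_2)
= (3)²·69 + (-1)²·9.8 = 630.8

630.800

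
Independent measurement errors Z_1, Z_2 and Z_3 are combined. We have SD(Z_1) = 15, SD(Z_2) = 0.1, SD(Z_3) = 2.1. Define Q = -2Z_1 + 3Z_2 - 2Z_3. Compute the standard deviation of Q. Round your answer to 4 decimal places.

30.2941

V(Z_1) = 225, V(Z_2) = 0.01, V(Z_3) = 4.41
By independence, V(Q) = (-2)²V(Z_1) + (3)²V(Z_2) + (-2)²V(Z_3)
= (-2)²·225 + (3)²·0.01 + (-2)²·4.41 = 917.73
SD(Q) = √917.73 ≈ 30.2941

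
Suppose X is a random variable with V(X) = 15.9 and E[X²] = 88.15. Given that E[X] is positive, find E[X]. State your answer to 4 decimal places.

8.5000

(E[X])² = E[X²] − V(X) = 88.15 − 15.9 = 72.25
E[X] = √72.25 = 8.5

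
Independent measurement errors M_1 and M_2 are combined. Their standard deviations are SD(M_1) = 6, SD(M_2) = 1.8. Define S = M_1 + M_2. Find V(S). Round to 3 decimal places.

V(M_1) = 36, V(M_2) = 3.24
By independence, V(S) = (1)²V(M_1) + (1)²V(M_2)
= (1)²·36 + (1)²·3.24 = 39.24

39.240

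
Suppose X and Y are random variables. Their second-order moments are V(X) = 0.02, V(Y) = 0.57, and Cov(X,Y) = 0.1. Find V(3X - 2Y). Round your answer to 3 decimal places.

1.260

V(3X - 2Y) = (3)²·V(X) + (-2)²·V(Y) + 2·(3)·(-2)·Cov(X,Y)
= 9·0.02 + 4·0.57 + -12·0.1 = 1.26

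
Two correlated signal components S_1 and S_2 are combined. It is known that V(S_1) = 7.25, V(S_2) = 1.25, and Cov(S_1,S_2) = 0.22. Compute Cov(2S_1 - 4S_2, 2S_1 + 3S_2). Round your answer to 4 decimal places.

Cov(2S_1 - 4S_2, 2S_1 + 3S_2) = (2)(2)V(S_1) + (-4)(3)V(S_2) + [(2)(3) + (-4)(2)]Cov(S_1,S_2)
= 4·7.25 + -12·1.25 + -2·0.22 = 13.56

13.5600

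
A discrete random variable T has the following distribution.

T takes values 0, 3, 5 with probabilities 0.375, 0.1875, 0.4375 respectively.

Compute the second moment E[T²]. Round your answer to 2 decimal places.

12.63

E[T²] = (0)²(0.375) + (3)²(0.1875) + (5)²(0.4375) = 12.625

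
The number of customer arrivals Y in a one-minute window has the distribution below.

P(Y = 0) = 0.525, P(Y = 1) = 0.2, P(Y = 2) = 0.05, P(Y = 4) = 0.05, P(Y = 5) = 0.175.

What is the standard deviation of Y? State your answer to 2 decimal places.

E[Y] = (0)(0.525) + (1)(0.2) + (2)(0.05) + (4)(0.05) + (5)(0.175) = 1.375
E[Y²] = (0)²(0.525) + (1)²(0.2) + (2)²(0.05) + (4)²(0.05) + (5)²(0.175) = 5.575
V(Y) = E[Y²] − (E[Y])² = 5.575 − (1.375)² = 3.684375
SD(Y) = √3.684375 ≈ 1.92

1.92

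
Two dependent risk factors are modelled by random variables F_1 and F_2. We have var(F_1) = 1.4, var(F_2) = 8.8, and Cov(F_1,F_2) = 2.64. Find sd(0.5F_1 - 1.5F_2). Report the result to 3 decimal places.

var(0.5F_1 - 1.5F_2) = (0.5)²·var(F_1) + (-1.5)²·var(F_2) + 2·(0.5)·(-1.5)·Cov(F_1,F_2)
= 0.25·1.4 + 2.25·8.8 + -1.5·2.64 = 16.19
sd(0.5F_1 - 1.5F_2) = √16.19 ≈ 4.024

4.024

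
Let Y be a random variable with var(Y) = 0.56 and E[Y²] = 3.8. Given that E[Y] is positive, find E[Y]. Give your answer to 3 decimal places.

1.800

(E[Y])² = E[Y²] − var(Y) = 3.8 − 0.56 = 3.24
E[Y] = √3.24 = 1.8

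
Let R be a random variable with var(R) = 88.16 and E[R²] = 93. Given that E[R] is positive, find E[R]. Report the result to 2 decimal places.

(E[R])² = E[R²] − var(R) = 93 − 88.16 = 4.84
E[R] = √4.84 = 2.2

2.20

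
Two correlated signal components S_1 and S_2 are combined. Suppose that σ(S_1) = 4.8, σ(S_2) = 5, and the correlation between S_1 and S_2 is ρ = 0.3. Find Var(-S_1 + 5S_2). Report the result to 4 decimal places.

576.0400

Var(S_1) = (4.8)² = 23.04;  Var(S_2) = (5)² = 25
Cov(S_1,S_2) = ρ·σ(S_1)·σ(S_2) = 0.3·4.8·5 = 7.2
Var(-S_1 + 5S_2) = (-1)²·Var(S_1) + (5)²·Var(S_2) + 2·(-1)·(5)·Cov(S_1,S_2)
= 1·23.04 + 25·25 + -10·7.2 = 576.04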